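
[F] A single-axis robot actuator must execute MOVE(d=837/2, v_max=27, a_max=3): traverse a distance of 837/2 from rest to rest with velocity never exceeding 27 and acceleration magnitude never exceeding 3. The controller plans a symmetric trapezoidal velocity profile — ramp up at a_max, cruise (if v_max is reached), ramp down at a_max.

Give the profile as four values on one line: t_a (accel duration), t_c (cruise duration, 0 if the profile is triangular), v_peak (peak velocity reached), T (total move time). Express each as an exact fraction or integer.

t_a=9 t_c=13/2 v_peak=27 T=49/2

v_max²/a_max = 27²/3 = 243
837/2 ≥ 243 → trapezoidal
t_a = 27/3 = 9; v_peak = 27
d_cruise = 837/2 − 243 = 351/2; t_c = (351/2)/27 = 13/2
T = 2·9 + 13/2 = 49/2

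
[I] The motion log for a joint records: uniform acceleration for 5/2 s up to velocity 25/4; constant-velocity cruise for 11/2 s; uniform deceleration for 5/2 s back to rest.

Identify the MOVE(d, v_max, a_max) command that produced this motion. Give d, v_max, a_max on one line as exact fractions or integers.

a_max = (25/4)/(5/2) = 5/2
d_a = ½·25/4·5/2 = 125/16; d_c = 25/4·11/2 = 275/8
d = 2·125/16 + 275/8 = 50
t_c = 11/2 > 0 ⇒ limit active, v_max = 25/4

d=50 v_max=25/4 a_max=5/2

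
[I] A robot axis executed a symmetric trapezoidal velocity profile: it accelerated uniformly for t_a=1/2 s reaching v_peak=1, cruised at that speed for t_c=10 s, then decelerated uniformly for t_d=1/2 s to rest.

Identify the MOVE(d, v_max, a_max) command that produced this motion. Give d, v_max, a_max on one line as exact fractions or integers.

a_max = 1/(1/2) = 2
d_a = ½·1·1/2 = 1/4; d_c = 1·10 = 10
d = 2·1/4 + 10 = 21/2
t_c = 10 > 0 ⇒ limit active, v_max = 1

d=21/2 v_max=1 a_max=2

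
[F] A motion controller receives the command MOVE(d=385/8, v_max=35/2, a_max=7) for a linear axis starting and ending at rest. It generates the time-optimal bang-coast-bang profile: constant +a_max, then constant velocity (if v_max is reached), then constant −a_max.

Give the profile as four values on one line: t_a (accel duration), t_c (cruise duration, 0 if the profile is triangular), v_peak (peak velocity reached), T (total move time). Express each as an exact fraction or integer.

t_a=5/2 t_c=1/4 v_peak=35/2 T=21/4

v_max²/a_max = (35/2)²/7 = 175/4
385/8 ≥ 175/4 ⇒ cruise phase
t_a = (35/2)/7 = 5/2; v_peak = 35/2
d_cruise = 385/8 − 175/4 = 35/8; t_c = (35/8)/(35/2) = 1/4
T = 2·5/2 + 1/4 = 21/4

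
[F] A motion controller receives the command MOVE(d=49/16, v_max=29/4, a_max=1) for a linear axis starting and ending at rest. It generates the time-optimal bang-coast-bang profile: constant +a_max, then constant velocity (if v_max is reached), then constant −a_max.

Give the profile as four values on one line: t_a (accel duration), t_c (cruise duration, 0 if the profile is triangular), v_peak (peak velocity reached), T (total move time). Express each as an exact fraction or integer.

vₘ²/aₘ = (29/4)²/1 = 841/16
49/16 < 841/16 → triangular
v_peak = √(49/16·1) = √(49/16) = 7/4
t_a = (7/4)/1 = 7/4; t_c = 0
T = 2·7/4 = 7/2

t_a=7/4 t_c=0 v_peak=7/4 T=7/2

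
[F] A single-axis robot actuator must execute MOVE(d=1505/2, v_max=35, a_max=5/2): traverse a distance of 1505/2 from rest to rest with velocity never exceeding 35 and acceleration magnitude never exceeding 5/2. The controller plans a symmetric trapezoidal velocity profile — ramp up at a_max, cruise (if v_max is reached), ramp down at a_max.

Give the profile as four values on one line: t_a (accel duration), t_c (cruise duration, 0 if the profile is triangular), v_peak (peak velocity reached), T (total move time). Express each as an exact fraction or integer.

t_a=14 t_c=15/2 v_peak=35 T=71/2

(v_max)²/a_max = 35²/(5/2) = 490
1505/2 ≥ 490 → trapezoidal
t_a = 35/(5/2) = 14; v_peak = 35
d_cruise = 1505/2 − 490 = 525/2; t_c = (525/2)/35 = 15/2
T = 2·14 + 15/2 = 71/2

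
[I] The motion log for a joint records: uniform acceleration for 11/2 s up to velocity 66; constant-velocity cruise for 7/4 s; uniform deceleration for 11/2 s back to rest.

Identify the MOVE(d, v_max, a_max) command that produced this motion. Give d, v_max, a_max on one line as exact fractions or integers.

a_max = 66/(11/2) = 12
d_a = ½·66·11/2 = 363/2; d_c = 66·7/4 = 231/2
d = 2·363/2 + 231/2 = 957/2
t_c = 7/4 > 0 → v_max = v_peak = 66

d=957/2 v_max=66 a_max=12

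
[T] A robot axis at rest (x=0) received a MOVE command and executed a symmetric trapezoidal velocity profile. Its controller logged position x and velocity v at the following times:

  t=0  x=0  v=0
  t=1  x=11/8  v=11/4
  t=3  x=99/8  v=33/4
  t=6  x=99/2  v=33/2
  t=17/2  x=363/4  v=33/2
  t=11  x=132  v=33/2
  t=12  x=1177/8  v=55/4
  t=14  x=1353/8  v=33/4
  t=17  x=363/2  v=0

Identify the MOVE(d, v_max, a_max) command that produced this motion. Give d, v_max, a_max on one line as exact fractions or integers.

final state: t=17, x=363/2, v=0 → d = 363/2
a_max = (11/4−0)/(1−0) = 11/4
max v = 33/2 over t∈[6,11] → v_max = 33/2
check: 33/2·(6+5) = 363/2 ✓

d=363/2 v_max=33/2 a_max=11/4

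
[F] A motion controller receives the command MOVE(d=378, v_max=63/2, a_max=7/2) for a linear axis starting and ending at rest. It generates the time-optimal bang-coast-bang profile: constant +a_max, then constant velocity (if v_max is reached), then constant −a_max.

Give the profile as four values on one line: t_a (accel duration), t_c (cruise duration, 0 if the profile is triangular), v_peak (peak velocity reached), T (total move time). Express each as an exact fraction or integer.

t_a=9 t_c=3 v_peak=63/2 T=21

(v_max)²/a_max = (63/2)²/(7/2) = 567/2
378 ≥ 567/2 ⇒ cruise phase
t_a = (63/2)/(7/2) = 9; v_peak = 63/2
d_cruise = 378 − 567/2 = 189/2; t_c = (189/2)/(63/2) = 3
T = 2·9 + 3 = 21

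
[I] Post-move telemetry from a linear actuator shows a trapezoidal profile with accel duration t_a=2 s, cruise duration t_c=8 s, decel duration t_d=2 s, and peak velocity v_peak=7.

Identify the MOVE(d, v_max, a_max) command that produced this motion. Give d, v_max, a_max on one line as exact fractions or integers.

a_max = 7/2
d_a = ½·7·2 = 7; d_c = 7·8 = 56
d = 2·7 + 56 = 70
t_c = 8 > 0 → v_max = v_peak = 7

d=70 v_max=7 a_max=7/2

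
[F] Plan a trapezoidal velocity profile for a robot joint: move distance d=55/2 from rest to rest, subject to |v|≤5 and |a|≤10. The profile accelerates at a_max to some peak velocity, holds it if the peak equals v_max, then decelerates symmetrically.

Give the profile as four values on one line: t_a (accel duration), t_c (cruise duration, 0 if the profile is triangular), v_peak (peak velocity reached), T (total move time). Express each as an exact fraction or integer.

t_a=1/2 t_c=5 v_peak=5 T=6

(v_max)²/a_max = 5²/10 = 5/2
55/2 ≥ 5/2 → trapezoidal
t_a = 5/10 = 1/2; v_peak = 5
d_cruise = 55/2 − 5/2 = 25; t_c = 25/5 = 5
T = 2·1/2 + 5 = 6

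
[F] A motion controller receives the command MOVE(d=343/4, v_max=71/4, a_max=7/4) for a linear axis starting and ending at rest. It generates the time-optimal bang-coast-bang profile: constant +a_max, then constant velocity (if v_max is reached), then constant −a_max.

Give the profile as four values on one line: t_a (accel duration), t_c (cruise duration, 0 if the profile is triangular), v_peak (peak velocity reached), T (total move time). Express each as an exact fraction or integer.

t_a=7 t_c=0 v_peak=49/4 T=14

vₘ²/aₘ = (71/4)²/(7/4) = 5041/28
343/4 < 5041/28 so t_c = 0
v_peak = √(343/4·7/4) = √(2401/16) = 49/4
t_a = (49/4)/(7/4) = 7; t_c = 0
T = 2·7 = 14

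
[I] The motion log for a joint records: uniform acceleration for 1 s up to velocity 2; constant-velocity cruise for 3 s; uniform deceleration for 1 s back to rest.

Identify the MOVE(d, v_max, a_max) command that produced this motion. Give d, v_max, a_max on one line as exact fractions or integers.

a_max = 2/1 = 2
d_a = ½·2·1 = 1; d_c = 2·3 = 6
d = 2·1 + 6 = 8
t_c = 3 > 0 ⇒ limit active, v_max = 2

d=8 v_max=2 a_max=2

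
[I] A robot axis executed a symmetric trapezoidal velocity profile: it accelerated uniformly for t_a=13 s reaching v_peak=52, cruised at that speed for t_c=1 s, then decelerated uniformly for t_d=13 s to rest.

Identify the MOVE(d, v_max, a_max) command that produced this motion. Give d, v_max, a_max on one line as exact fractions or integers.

d=728 v_max=52 a_max=4

a_max = 52/13 = 4
d_a = ½·52·13 = 338; d_c = 52·1 = 52
d = 2·338 + 52 = 728
t_c = 1 > 0 so v_max = 52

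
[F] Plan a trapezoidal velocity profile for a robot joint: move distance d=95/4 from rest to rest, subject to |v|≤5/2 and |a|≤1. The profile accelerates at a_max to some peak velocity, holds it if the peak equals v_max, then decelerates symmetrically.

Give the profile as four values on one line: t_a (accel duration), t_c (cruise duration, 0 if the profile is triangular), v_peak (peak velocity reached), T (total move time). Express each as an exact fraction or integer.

t_a=5/2 t_c=7 v_peak=5/2 T=12

(v_max)²/a_max = (5/2)²/1 = 25/4
95/4 ≥ 25/4 so v_max reached
t_a = (5/2)/1 = 5/2; v_peak = 5/2
d_cruise = 95/4 − 25/4 = 35/2; t_c = (35/2)/(5/2) = 7
T = 2·5/2 + 7 = 12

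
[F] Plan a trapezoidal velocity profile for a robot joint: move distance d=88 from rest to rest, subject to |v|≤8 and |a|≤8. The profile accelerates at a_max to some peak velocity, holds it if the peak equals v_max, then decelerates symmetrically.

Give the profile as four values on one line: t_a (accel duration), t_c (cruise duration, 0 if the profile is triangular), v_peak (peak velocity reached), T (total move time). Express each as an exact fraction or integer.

t_a=1 t_c=10 v_peak=8 T=12

v_max²/a_max = 8²/8 = 8
88 ≥ 8 ⇒ cruise phase
t_a = 8/8 = 1; v_peak = 8
d_cruise = 88 − 8 = 80; t_c = 80/8 = 10
T = 2·1 + 10 = 12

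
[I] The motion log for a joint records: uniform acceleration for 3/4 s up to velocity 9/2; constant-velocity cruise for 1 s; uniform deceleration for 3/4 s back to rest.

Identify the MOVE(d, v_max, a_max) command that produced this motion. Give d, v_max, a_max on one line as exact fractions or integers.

d=63/8 v_max=9/2 a_max=6

a_max = (9/2)/(3/4) = 6
d_a = ½·9/2·3/4 = 27/16; d_c = 9/2·1 = 9/2
d = 2·27/16 + 9/2 = 63/8
t_c = 1 > 0 → v_max = v_peak = 9/2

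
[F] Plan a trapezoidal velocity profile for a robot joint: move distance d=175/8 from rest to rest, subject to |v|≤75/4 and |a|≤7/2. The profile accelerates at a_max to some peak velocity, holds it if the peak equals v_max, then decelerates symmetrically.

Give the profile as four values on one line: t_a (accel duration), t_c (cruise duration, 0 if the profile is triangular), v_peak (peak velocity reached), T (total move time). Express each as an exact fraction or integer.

v_max²/a_max = (75/4)²/(7/2) = 5625/56
175/8 < 5625/56 so t_c = 0
v_peak = √(175/8·7/2) = √(1225/16) = 35/4
t_a = (35/4)/(7/2) = 5/2; t_c = 0
T = 2·5/2 = 5

t_a=5/2 t_c=0 v_peak=35/4 T=5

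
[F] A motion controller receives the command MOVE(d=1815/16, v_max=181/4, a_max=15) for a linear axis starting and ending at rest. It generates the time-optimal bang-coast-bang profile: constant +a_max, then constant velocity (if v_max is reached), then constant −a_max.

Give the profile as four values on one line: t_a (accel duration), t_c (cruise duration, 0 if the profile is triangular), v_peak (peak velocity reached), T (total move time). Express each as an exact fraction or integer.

t_a=11/4 t_c=0 v_peak=165/4 T=11/2

vₘ²/aₘ = (181/4)²/15 = 32761/240
1815/16 < 32761/240 ⇒ no cruise
v_peak = √(1815/16·15) = √(27225/16) = 165/4
t_a = (165/4)/15 = 11/4; t_c = 0
T = 2·11/4 = 11/2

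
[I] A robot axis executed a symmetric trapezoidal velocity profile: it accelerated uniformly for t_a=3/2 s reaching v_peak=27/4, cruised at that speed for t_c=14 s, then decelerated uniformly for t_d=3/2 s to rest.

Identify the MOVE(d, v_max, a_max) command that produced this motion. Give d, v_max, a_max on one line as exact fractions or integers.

a_max = (27/4)/(3/2) = 9/2
d_a = ½·27/4·3/2 = 81/16; d_c = 27/4·14 = 189/2
d = 2·81/16 + 189/2 = 837/8
t_c = 14 > 0 → v_max = v_peak = 27/4

d=837/8 v_max=27/4 a_max=9/2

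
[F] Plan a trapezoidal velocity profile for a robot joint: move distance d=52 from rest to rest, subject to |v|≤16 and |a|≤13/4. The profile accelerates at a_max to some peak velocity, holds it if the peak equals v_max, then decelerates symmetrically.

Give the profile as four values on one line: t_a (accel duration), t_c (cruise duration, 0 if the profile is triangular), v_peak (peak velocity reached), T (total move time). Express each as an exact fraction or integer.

t_a=4 t_c=0 v_peak=13 T=8

vₘ²/aₘ = 16²/(13/4) = 1024/13
52 < 1024/13 so t_c = 0
v_peak = √(52·13/4) = √169 = 13
t_a = 13/(13/4) = 4; t_c = 0
T = 2·4 = 8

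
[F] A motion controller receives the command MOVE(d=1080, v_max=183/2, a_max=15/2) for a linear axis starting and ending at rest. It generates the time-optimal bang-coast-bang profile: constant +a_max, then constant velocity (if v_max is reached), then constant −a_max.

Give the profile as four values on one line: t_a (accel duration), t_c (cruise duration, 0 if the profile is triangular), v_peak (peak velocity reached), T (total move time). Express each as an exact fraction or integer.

vₘ²/aₘ = (183/2)²/(15/2) = 11163/10
1080 < 11163/10 ⇒ no cruise
v_peak = √(1080·15/2) = √8100 = 90
t_a = 90/(15/2) = 12; t_c = 0
T = 2·12 = 24

t_a=12 t_c=0 v_peak=90 T=24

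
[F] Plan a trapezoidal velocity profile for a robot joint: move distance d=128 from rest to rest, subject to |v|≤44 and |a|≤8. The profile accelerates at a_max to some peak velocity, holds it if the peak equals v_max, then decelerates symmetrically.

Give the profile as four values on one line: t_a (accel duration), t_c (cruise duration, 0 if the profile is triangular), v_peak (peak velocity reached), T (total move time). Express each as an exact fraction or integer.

t_a=4 t_c=0 v_peak=32 T=8

vₘ²/aₘ = 44²/8 = 242
128 < 242 ⇒ no cruise
v_peak = √(128·8) = √1024 = 32
t_a = 32/8 = 4; t_c = 0
T = 2·4 = 8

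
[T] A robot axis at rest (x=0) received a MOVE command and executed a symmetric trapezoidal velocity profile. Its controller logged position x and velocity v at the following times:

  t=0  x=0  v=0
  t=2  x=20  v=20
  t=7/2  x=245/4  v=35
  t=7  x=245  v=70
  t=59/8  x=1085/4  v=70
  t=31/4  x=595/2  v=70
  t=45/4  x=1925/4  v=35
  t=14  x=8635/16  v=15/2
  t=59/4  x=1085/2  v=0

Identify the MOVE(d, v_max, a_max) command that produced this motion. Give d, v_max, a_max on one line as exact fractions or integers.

final state: t=59/4, x=1085/2, v=0 → d = 1085/2
a_max = (20−0)/(2−0) = 10
max v = 70 over t∈[7,31/4] → v_max = 70
check: 70·(7+3/4) = 1085/2 ✓

d=1085/2 v_max=70 a_max=10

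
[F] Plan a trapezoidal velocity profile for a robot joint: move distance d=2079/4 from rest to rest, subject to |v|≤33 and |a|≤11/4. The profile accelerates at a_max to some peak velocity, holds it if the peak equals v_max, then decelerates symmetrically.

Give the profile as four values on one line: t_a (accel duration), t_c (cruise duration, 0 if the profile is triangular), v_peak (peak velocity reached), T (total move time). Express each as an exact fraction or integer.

v_max²/a_max = 33²/(11/4) = 396
2079/4 ≥ 396 → trapezoidal
t_a = 33/(11/4) = 12; v_peak = 33
d_cruise = 2079/4 − 396 = 495/4; t_c = (495/4)/33 = 15/4
T = 2·12 + 15/4 = 111/4

t_a=12 t_c=15/4 v_peak=33 T=111/4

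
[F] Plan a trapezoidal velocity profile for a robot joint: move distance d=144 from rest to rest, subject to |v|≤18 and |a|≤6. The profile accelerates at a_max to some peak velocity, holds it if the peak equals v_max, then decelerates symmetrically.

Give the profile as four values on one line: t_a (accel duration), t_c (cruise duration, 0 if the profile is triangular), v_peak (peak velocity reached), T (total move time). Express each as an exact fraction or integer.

v_max²/a_max = 18²/6 = 54
144 ≥ 54 ⇒ cruise phase
t_a = 18/6 = 3; v_peak = 18
d_cruise = 144 − 54 = 90; t_c = 90/18 = 5
T = 2·3 + 5 = 11

t_a=3 t_c=5 v_peak=18 T=11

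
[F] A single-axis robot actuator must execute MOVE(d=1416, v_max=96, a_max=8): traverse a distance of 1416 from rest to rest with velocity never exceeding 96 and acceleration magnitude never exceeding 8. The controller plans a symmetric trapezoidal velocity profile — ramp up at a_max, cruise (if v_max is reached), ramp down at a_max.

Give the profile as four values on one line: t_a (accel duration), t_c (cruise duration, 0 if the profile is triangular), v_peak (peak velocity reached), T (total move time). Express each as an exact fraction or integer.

(v_max)²/a_max = 96²/8 = 1152
1416 ≥ 1152 so v_max reached
t_a = 96/8 = 12; v_peak = 96
d_cruise = 1416 − 1152 = 264; t_c = 264/96 = 11/4
T = 2·12 + 11/4 = 107/4

t_a=12 t_c=11/4 v_peak=96 T=107/4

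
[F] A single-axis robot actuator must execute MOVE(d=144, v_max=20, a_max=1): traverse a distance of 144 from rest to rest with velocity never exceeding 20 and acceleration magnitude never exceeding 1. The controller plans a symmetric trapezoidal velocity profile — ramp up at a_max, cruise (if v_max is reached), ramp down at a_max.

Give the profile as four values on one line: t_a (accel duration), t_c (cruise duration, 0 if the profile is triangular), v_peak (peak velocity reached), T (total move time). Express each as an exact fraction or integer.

v_max²/a_max = 20²/1 = 400
144 < 400 → triangular
v_peak = √(144·1) = √144 = 12
t_a = 12/1 = 12; t_c = 0
T = 2·12 = 24

t_a=12 t_c=0 v_peak=12 T=24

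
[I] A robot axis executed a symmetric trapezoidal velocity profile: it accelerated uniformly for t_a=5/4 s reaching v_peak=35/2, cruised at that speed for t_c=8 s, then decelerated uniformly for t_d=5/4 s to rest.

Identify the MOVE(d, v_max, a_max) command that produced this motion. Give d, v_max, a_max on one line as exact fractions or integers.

a_max = (35/2)/(5/4) = 14
d_a = ½·35/2·5/4 = 175/16; d_c = 35/2·8 = 140
d = 2·175/16 + 140 = 1295/8
t_c = 8 > 0 ⇒ limit active, v_max = 35/2

d=1295/8 v_max=35/2 a_max=14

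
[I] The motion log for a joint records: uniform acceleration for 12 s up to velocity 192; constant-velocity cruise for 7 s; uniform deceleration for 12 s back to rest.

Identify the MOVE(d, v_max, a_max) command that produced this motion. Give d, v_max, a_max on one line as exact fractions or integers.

a_max = 192/12 = 16
d_a = ½·192·12 = 1152; d_c = 192·7 = 1344
d = 2·1152 + 1344 = 3648
t_c = 7 > 0 so v_max = 192

d=3648 v_max=192 a_max=16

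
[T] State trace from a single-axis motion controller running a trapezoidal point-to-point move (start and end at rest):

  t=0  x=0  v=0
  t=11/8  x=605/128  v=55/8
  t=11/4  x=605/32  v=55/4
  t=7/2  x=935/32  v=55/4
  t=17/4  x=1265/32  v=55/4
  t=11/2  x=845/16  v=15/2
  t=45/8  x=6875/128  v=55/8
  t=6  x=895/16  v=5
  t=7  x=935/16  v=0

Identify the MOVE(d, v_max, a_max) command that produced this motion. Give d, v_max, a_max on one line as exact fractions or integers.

final state: t=7, x=935/16, v=0 → d = 935/16
a_max = (55/8−0)/(11/8−0) = 5
max v = 55/4 over t∈[11/4,17/4] → v_max = 55/4
check: 55/4·(11/4+3/2) = 935/16 ✓

d=935/16 v_max=55/4 a_max=5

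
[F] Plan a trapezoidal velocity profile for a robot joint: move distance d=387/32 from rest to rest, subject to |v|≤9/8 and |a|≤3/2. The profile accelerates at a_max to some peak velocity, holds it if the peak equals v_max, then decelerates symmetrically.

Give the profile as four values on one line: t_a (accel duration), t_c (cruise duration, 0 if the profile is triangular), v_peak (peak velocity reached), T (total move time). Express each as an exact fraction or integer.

v_max²/a_max = (9/8)²/(3/2) = 27/32
387/32 ≥ 27/32 so v_max reached
t_a = (9/8)/(3/2) = 3/4; v_peak = 9/8
d_cruise = 387/32 − 27/32 = 45/4; t_c = (45/4)/(9/8) = 10
T = 2·3/4 + 10 = 23/2

t_a=3/4 t_c=10 v_peak=9/8 T=23/2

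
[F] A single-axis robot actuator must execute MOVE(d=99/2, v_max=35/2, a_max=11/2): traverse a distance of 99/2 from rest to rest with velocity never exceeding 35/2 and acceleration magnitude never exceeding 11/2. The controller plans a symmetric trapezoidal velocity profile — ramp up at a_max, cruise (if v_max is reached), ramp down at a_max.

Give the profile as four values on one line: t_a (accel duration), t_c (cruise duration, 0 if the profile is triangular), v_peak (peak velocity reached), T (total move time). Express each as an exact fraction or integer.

t_a=3 t_c=0 v_peak=33/2 T=6

vₘ²/aₘ = (35/2)²/(11/2) = 1225/22
99/2 < 1225/22 → triangular
v_peak = √(99/2·11/2) = √(1089/4) = 33/2
t_a = (33/2)/(11/2) = 3; t_c = 0
T = 2·3 = 6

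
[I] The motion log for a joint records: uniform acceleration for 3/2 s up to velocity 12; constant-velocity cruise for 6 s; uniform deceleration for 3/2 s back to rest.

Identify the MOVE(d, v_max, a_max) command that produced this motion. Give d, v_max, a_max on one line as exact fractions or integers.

d=90 v_max=12 a_max=8

a_max = 12/(3/2) = 8
d_a = ½·12·3/2 = 9; d_c = 12·6 = 72
d = 2·9 + 72 = 90
t_c = 6 > 0 ⇒ limit active, v_max = 12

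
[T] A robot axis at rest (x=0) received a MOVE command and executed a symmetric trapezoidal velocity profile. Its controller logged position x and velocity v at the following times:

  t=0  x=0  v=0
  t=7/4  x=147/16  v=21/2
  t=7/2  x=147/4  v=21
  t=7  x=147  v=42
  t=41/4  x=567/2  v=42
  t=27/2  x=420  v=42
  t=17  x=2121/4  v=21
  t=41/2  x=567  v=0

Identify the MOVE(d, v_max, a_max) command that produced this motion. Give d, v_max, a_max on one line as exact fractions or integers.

d=567 v_max=42 a_max=6

final state: t=41/2, x=567, v=0 → d = 567
a_max = (21/2−0)/(7/4−0) = 6
max v = 42 over t∈[7,27/2] → v_max = 42
check: 42·(7+13/2) = 567 ✓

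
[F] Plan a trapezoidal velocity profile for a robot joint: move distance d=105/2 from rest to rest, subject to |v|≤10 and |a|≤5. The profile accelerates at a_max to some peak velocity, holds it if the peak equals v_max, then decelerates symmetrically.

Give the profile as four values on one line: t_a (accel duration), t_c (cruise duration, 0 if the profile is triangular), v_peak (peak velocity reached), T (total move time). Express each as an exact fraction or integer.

v_max²/a_max = 10²/5 = 20
105/2 ≥ 20 → trapezoidal
t_a = 10/5 = 2; v_peak = 10
d_cruise = 105/2 − 20 = 65/2; t_c = (65/2)/10 = 13/4
T = 2·2 + 13/4 = 29/4

t_a=2 t_c=13/4 v_peak=10 T=29/4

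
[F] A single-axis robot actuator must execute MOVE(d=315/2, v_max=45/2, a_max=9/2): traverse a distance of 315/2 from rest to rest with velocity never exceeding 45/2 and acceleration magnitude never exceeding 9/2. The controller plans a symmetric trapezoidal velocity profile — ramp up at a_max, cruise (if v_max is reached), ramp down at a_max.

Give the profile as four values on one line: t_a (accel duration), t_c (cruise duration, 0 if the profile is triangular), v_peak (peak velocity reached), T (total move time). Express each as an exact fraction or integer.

t_a=5 t_c=2 v_peak=45/2 T=12

vₘ²/aₘ = (45/2)²/(9/2) = 225/2
315/2 ≥ 225/2 ⇒ cruise phase
t_a = (45/2)/(9/2) = 5; v_peak = 45/2
d_cruise = 315/2 − 225/2 = 45; t_c = 45/(45/2) = 2
T = 2·5 + 2 = 12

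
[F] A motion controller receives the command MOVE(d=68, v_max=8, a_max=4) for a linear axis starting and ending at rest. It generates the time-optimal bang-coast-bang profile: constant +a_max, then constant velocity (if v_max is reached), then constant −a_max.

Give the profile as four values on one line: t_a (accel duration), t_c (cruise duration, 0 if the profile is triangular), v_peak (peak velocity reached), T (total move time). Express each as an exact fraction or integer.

t_a=2 t_c=13/2 v_peak=8 T=21/2

vₘ²/aₘ = 8²/4 = 16
68 ≥ 16 so v_max reached
t_a = 8/4 = 2; v_peak = 8
d_cruise = 68 − 16 = 52; t_c = 52/8 = 13/2
T = 2·2 + 13/2 = 21/2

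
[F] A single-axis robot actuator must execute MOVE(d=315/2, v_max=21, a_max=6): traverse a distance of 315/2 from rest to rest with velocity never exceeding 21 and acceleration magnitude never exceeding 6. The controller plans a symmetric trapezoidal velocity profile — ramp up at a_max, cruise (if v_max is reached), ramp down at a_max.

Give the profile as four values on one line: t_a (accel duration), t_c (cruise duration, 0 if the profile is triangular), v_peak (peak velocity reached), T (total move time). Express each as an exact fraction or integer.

(v_max)²/a_max = 21²/6 = 147/2
315/2 ≥ 147/2 → trapezoidal
t_a = 21/6 = 7/2; v_peak = 21
d_cruise = 315/2 − 147/2 = 84; t_c = 84/21 = 4
T = 2·7/2 + 4 = 11

t_a=7/2 t_c=4 v_peak=21 T=11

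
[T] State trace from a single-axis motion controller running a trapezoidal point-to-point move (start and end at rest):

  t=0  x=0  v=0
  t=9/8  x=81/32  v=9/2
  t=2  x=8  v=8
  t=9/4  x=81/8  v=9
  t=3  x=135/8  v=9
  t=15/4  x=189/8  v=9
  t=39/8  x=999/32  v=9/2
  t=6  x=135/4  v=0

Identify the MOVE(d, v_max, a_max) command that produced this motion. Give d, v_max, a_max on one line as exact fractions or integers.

final state: t=6, x=135/4, v=0 → d = 135/4
a_max = (9/2−0)/(9/8−0) = 4
max v = 9 over t∈[9/4,15/4] → v_max = 9
check: 9·(9/4+3/2) = 135/4 ✓

d=135/4 v_max=9 a_max=4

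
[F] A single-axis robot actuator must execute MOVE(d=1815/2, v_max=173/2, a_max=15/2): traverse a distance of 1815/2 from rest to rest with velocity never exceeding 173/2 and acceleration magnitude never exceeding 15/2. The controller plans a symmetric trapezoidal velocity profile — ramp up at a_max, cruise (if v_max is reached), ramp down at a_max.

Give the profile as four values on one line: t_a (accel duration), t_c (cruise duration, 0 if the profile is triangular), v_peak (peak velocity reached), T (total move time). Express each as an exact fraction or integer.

v_max²/a_max = (173/2)²/(15/2) = 29929/30
1815/2 < 29929/30 → triangular
v_peak = √(1815/2·15/2) = √(27225/4) = 165/2
t_a = (165/2)/(15/2) = 11; t_c = 0
T = 2·11 = 22

t_a=11 t_c=0 v_peak=165/2 T=22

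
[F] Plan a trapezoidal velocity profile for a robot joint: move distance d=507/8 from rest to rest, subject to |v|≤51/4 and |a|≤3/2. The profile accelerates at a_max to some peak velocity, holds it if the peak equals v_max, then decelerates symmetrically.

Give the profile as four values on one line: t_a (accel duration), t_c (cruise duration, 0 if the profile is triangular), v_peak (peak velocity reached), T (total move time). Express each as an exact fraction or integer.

(v_max)²/a_max = (51/4)²/(3/2) = 867/8
507/8 < 867/8 ⇒ no cruise
v_peak = √(507/8·3/2) = √(1521/16) = 39/4
t_a = (39/4)/(3/2) = 13/2; t_c = 0
T = 2·13/2 = 13

t_a=13/2 t_c=0 v_peak=39/4 T=13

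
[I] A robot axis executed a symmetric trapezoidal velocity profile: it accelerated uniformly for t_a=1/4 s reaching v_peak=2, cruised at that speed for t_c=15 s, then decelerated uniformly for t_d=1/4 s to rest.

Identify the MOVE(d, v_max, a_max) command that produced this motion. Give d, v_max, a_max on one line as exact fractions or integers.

d=61/2 v_max=2 a_max=8

a_max = 2/(1/4) = 8
d_a = ½·2·1/4 = 1/4; d_c = 2·15 = 30
d = 2·1/4 + 30 = 61/2
t_c = 15 > 0 → v_max = v_peak = 2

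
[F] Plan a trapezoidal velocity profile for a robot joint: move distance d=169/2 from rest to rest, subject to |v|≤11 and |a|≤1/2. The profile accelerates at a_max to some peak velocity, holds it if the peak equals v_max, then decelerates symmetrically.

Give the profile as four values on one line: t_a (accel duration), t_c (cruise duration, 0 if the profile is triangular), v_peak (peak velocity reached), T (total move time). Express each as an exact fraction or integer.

vₘ²/aₘ = 11²/(1/2) = 242
169/2 < 242 so t_c = 0
v_peak = √(169/2·1/2) = √(169/4) = 13/2
t_a = (13/2)/(1/2) = 13; t_c = 0
T = 2·13 = 26

t_a=13 t_c=0 v_peak=13/2 T=26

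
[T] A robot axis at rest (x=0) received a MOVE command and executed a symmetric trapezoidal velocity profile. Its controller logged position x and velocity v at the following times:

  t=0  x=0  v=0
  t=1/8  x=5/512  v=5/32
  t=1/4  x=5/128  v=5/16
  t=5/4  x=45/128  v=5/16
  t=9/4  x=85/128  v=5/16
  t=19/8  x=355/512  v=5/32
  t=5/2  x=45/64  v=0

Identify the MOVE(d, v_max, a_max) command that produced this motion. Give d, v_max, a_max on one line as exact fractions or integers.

final state: t=5/2, x=45/64, v=0 → d = 45/64
a_max = (5/32−0)/(1/8−0) = 5/4
max v = 5/16 over t∈[1/4,9/4] → v_max = 5/16
check: 5/16·(1/4+2) = 45/64 ✓

d=45/64 v_max=5/16 a_max=5/4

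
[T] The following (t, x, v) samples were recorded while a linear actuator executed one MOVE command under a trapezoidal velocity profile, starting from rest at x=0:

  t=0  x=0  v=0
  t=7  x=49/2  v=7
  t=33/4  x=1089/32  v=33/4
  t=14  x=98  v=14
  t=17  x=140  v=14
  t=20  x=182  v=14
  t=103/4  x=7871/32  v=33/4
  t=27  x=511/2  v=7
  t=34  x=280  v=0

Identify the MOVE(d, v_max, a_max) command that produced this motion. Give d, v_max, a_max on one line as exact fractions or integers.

final state: t=34, x=280, v=0 → d = 280
a_max = (7−0)/(7−0) = 1
max v = 14 over t∈[14,20] → v_max = 14
check: 14·(14+6) = 280 ✓

d=280 v_max=14 a_max=1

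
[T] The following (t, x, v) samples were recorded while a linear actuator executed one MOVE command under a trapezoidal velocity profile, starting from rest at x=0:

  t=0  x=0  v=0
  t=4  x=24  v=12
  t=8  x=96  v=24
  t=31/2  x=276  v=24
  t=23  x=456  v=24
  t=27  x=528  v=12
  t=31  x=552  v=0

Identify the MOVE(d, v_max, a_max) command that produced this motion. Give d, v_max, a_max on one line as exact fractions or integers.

d=552 v_max=24 a_max=3

final state: t=31, x=552, v=0 → d = 552
a_max = (12−0)/(4−0) = 3
max v = 24 over t∈[8,23] → v_max = 24
check: 24·(8+15) = 552 ✓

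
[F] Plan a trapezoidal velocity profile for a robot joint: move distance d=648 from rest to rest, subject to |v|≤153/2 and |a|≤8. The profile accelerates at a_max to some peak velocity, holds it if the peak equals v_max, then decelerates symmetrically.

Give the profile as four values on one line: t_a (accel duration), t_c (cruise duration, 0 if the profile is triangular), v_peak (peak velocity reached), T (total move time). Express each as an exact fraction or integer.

t_a=9 t_c=0 v_peak=72 T=18

vₘ²/aₘ = (153/2)²/8 = 23409/32
648 < 23409/32 → triangular
v_peak = √(648·8) = √5184 = 72
t_a = 72/8 = 9; t_c = 0
T = 2·9 = 18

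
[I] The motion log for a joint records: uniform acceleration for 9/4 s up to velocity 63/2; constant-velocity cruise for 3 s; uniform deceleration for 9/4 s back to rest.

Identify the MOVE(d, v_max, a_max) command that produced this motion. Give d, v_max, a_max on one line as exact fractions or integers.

d=1323/8 v_max=63/2 a_max=14

a_max = (63/2)/(9/4) = 14
d_a = ½·63/2·9/4 = 567/16; d_c = 63/2·3 = 189/2
d = 2·567/16 + 189/2 = 1323/8
t_c = 3 > 0 so v_max = 63/2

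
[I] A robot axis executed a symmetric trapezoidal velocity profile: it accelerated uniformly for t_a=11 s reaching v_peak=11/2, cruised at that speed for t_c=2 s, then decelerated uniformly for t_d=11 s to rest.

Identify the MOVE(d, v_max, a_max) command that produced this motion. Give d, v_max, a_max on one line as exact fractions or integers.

a_max = (11/2)/11 = 1/2
d_a = ½·11/2·11 = 121/4; d_c = 11/2·2 = 11
d = 2·121/4 + 11 = 143/2
t_c = 2 > 0 ⇒ limit active, v_max = 11/2

d=143/2 v_max=11/2 a_max=1/2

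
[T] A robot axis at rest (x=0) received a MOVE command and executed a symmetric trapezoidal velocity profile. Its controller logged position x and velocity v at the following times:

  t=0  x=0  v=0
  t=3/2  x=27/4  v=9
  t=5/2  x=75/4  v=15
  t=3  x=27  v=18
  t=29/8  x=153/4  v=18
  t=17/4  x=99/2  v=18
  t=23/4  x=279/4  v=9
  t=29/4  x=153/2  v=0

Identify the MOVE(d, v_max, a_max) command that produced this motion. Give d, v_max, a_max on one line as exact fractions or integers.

d=153/2 v_max=18 a_max=6

final state: t=29/4, x=153/2, v=0 → d = 153/2
a_max = (9−0)/(3/2−0) = 6
max v = 18 over t∈[3,17/4] → v_max = 18
check: 18·(3+5/4) = 153/2 ✓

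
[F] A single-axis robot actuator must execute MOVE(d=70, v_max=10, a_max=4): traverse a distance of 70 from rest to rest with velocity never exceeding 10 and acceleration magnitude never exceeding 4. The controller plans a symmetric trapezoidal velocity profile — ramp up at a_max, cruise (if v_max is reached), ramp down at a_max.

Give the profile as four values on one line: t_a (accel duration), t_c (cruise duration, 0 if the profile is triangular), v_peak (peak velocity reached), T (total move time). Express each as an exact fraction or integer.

t_a=5/2 t_c=9/2 v_peak=10 T=19/2

v_max²/a_max = 10²/4 = 25
70 ≥ 25 so v_max reached
t_a = 10/4 = 5/2; v_peak = 10
d_cruise = 70 − 25 = 45; t_c = 45/10 = 9/2
T = 2·5/2 + 9/2 = 19/2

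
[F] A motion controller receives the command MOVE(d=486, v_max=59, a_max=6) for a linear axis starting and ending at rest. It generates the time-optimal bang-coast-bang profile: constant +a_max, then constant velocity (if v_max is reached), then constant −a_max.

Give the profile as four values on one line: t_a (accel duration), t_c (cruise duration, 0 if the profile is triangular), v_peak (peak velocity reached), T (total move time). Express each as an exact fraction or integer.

(v_max)²/a_max = 59²/6 = 3481/6
486 < 3481/6 ⇒ no cruise
v_peak = √(486·6) = √2916 = 54
t_a = 54/6 = 9; t_c = 0
T = 2·9 = 18

t_a=9 t_c=0 v_peak=54 T=18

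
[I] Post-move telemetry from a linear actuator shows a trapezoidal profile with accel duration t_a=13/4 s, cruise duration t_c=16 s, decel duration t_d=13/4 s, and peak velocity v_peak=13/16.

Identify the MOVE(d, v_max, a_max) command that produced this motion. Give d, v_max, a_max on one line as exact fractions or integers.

d=1001/64 v_max=13/16 a_max=1/4

a_max = (13/16)/(13/4) = 1/4
d_a = ½·13/16·13/4 = 169/128; d_c = 13/16·16 = 13
d = 2·169/128 + 13 = 1001/64
t_c = 16 > 0 ⇒ limit active, v_max = 13/16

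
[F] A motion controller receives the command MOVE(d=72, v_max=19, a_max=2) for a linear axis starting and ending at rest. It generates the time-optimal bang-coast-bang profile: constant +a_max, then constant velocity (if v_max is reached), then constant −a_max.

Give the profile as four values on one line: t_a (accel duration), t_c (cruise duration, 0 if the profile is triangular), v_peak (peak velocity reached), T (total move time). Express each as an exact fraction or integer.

t_a=6 t_c=0 v_peak=12 T=12

vₘ²/aₘ = 19²/2 = 361/2
72 < 361/2 → triangular
v_peak = √(72·2) = √144 = 12
t_a = 12/2 = 6; t_c = 0
T = 2·6 = 12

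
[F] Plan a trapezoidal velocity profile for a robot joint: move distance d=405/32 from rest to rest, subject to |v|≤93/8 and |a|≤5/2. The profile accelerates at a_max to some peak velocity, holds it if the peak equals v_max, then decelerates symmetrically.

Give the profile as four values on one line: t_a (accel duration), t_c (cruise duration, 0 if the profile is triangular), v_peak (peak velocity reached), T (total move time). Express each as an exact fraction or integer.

v_max²/a_max = (93/8)²/(5/2) = 8649/160
405/32 < 8649/160 so t_c = 0
v_peak = √(405/32·5/2) = √(2025/64) = 45/8
t_a = (45/8)/(5/2) = 9/4; t_c = 0
T = 2·9/4 = 9/2

t_a=9/4 t_c=0 v_peak=45/8 T=9/2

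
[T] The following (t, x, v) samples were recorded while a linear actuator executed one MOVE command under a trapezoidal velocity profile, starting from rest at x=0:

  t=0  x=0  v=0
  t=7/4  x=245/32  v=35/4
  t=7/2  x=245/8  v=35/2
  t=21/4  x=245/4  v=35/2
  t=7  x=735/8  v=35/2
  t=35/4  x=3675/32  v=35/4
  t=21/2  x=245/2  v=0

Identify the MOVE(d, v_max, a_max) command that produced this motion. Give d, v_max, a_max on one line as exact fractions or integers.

d=245/2 v_max=35/2 a_max=5

final state: t=21/2, x=245/2, v=0 → d = 245/2
a_max = (35/4−0)/(7/4−0) = 5
max v = 35/2 over t∈[7/2,7] → v_max = 35/2
check: 35/2·(7/2+7/2) = 245/2 ✓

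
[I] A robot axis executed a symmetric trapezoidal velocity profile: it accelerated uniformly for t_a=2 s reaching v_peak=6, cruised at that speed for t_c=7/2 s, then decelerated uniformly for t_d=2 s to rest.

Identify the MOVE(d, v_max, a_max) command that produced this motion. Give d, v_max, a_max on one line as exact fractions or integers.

d=33 v_max=6 a_max=3

a_max = 6/2 = 3
d_a = ½·6·2 = 6; d_c = 6·7/2 = 21
d = 2·6 + 21 = 33
t_c = 7/2 > 0 ⇒ limit active, v_max = 6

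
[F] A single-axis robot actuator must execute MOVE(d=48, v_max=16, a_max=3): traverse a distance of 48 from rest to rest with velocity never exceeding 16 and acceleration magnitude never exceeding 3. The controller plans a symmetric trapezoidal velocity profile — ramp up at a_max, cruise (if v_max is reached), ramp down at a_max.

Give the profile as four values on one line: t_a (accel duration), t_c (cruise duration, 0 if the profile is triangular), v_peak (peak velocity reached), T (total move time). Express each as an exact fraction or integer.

vₘ²/aₘ = 16²/3 = 256/3
48 < 256/3 ⇒ no cruise
v_peak = √(48·3) = √144 = 12
t_a = 12/3 = 4; t_c = 0
T = 2·4 = 8

t_a=4 t_c=0 v_peak=12 T=8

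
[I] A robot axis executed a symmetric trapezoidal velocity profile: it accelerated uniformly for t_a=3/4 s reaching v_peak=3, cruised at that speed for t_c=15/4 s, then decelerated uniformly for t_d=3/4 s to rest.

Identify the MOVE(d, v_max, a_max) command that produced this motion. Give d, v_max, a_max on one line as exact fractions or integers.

a_max = 3/(3/4) = 4
d_a = ½·3·3/4 = 9/8; d_c = 3·15/4 = 45/4
d = 2·9/8 + 45/4 = 27/2
t_c = 15/4 > 0 ⇒ limit active, v_max = 3

d=27/2 v_max=3 a_max=4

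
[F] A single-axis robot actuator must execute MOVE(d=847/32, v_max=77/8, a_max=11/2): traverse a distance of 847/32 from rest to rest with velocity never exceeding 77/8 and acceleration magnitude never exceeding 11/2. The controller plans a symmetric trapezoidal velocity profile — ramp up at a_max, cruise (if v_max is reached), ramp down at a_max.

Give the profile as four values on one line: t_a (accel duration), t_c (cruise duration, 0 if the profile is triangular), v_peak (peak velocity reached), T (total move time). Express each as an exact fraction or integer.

t_a=7/4 t_c=1 v_peak=77/8 T=9/2

vₘ²/aₘ = (77/8)²/(11/2) = 539/32
847/32 ≥ 539/32 ⇒ cruise phase
t_a = (77/8)/(11/2) = 7/4; v_peak = 77/8
d_cruise = 847/32 − 539/32 = 77/8; t_c = (77/8)/(77/8) = 1
T = 2·7/4 + 1 = 9/2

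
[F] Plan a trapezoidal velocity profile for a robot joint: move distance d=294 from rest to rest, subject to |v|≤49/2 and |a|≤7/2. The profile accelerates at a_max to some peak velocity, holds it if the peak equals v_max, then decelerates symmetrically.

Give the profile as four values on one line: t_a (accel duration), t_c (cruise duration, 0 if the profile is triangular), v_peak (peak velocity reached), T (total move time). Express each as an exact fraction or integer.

t_a=7 t_c=5 v_peak=49/2 T=19

vₘ²/aₘ = (49/2)²/(7/2) = 343/2
294 ≥ 343/2 → trapezoidal
t_a = (49/2)/(7/2) = 7; v_peak = 49/2
d_cruise = 294 − 343/2 = 245/2; t_c = (245/2)/(49/2) = 5
T = 2·7 + 5 = 19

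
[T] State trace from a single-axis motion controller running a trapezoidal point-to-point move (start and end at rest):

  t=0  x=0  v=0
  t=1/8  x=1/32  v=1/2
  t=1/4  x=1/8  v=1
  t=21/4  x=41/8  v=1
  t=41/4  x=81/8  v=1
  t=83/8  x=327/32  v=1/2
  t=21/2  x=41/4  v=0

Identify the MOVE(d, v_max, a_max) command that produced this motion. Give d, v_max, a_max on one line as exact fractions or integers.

d=41/4 v_max=1 a_max=4

final state: t=21/2, x=41/4, v=0 → d = 41/4
a_max = (1/2−0)/(1/8−0) = 4
max v = 1 over t∈[1/4,41/4] → v_max = 1
check: 1·(1/4+10) = 41/4 ✓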